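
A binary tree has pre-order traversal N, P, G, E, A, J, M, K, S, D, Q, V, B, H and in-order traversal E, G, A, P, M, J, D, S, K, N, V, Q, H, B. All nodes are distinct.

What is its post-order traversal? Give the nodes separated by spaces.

E A G M D S K J P V H B Q N

The first element of pre-order is the root; it splits in-order into left and right subtrees.
Root N: left subtree has 9 nodes {E, G, A, P, M, J, D, S, K}, right has 4 {V, Q, H, B}.
  Root P: left subtree has 3 nodes {E, G, A}, right has 5 {M, J, D, S, K}.
    Root G: left subtree has 1 node {E}, right has 1 {A}.
    Root J: left subtree has 1 node {M}, right has 3 {D, S, K}.
      Root K: left subtree has 2 nodes {D, S}, right has 0 { }.
        Root S: left subtree has 1 node {D}, right has 0 { }.
  Root Q: left subtree has 1 node {V}, right has 2 {H, B}.
    Root B: left subtree has 1 node {H}, right has 0 { }.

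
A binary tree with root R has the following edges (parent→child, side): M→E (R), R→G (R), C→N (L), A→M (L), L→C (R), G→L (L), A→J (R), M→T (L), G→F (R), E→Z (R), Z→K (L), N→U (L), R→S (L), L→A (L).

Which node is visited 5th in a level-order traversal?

Level-order visits nodes level by level from the root, left to right within each level.
Level 0: R
Level 1: S, G
Level 2: L, F
Level 3: A, C
Level 4: M, J, N
Level 5: T, E, U
Level 6: Z
Level 7: K
Full level-order sequence: R, S, G, L, F, A, C, M, J, N, T, E, U, Z, K.

F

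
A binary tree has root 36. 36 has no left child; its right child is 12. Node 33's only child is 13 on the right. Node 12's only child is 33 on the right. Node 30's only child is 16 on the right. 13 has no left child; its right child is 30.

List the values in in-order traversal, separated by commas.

36, 12, 33, 13, 30, 16

In-order visits the left subtree, then the node, then the right subtree.
At 36: no left child.
Visit 36.
At 36: go right to 12.
  At 12: no left child.
  Visit 12.
  At 12: go right to 33.
    At 33: no left child.
    Visit 33.
    At 33: go right to 13.
      At 13: no left child.
      Visit 13.
      At 13: go right to 30.
        At 30: no left child.
        Visit 30.
        At 30: go right to 16.
          16 is a leaf — visit 16.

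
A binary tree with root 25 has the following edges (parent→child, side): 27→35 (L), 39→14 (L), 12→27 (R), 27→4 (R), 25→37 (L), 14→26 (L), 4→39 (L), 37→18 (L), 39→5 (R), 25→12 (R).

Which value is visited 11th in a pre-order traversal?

5

Pre-order visits the node, then its left subtree, then its right subtree.
Visit 25.
At 25: go left to 37.
  Visit 37.
  At 37: go left to 18.
    18 is a leaf — visit 18.
  At 37: no right child.
At 25: go right to 12.
  Visit 12.
  At 12: no left child.
  At 12: go right to 27.
    Visit 27.
    At 27: go left to 35.
      35 is a leaf — visit 35.
    At 27: go right to 4.
      Visit 4.
      At 4: go left to 39.
        Visit 39.
        At 39: go left to 14.
          Visit 14.
          At 14: go left to 26.
            26 is a leaf — visit 26.
          At 14: no right child.
        At 39: go right to 5.
          5 is a leaf — visit 5.
      At 4: no right child.
Full pre-order sequence: 25, 37, 18, 12, 27, 35, 4, 39, 14, 26, 5.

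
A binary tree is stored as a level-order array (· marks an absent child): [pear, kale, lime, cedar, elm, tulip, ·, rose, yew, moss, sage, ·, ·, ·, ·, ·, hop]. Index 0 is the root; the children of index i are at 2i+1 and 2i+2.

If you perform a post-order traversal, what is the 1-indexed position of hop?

1

Post-order visits the left subtree, then the right subtree, then the node.
At pear: go left to kale.
  At kale: go left to cedar.
    At cedar: go left to rose.
      At rose: no left child.
      At rose: go right to hop.
        hop is a leaf — visit hop.
      Visit rose.
    At cedar: go right to yew.
      yew is a leaf — visit yew.
    Visit cedar.
  At kale: go right to elm.
    At elm: go left to moss.
      moss is a leaf — visit moss.
    At elm: go right to sage.
      sage is a leaf — visit sage.
    Visit elm.
  Visit kale.
At pear: go right to lime.
  At lime: go left to tulip.
    tulip is a leaf — visit tulip.
  At lime: no right child.
  Visit lime.
Visit pear.
Full post-order sequence: hop, rose, yew, cedar, moss, sage, elm, kale, tulip, lime, pear.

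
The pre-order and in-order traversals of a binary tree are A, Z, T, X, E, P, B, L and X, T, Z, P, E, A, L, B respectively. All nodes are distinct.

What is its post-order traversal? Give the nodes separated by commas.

The first element of pre-order is the root; it splits in-order into left and right subtrees.
Root A: left subtree has 5 nodes {X, T, Z, P, E}, right has 2 {L, B}.
  Root Z: left subtree has 2 nodes {X, T}, right has 2 {P, E}.
    Root T: left subtree has 1 node {X}, right has 0 { }.
    Root E: left subtree has 1 node {P}, right has 0 { }.
  Root B: left subtree has 1 node {L}, right has 0 { }.

X, T, P, E, Z, L, B, A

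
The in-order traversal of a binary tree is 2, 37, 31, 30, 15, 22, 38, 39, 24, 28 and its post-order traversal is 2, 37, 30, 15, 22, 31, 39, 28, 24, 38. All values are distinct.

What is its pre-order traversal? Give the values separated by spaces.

38 31 37 2 22 15 30 24 39 28

The last element of post-order is the root; it splits in-order into left and right subtrees.
Root 38: left subtree has 6 nodes {2, 37, 31, 30, 15, 22}, right has 3 {39, 24, 28}.
  Root 31: left subtree has 2 nodes {2, 37}, right has 3 {30, 15, 22}.
    Root 37: left subtree has 1 node {2}, right has 0 { }.
    Root 22: left subtree has 2 nodes {30, 15}, right has 0 { }.
      Root 15: left subtree has 1 node {30}, right has 0 { }.
  Root 24: left subtree has 1 node {39}, right has 1 {28}.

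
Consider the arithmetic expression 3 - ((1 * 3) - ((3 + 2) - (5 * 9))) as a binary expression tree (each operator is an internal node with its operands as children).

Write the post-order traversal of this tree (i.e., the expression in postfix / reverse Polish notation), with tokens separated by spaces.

Post-order on an expression tree gives postfix notation: for each operator, emit left operand, right operand, then the operator.

3 1 3 * 3 2 + 5 9 * - - -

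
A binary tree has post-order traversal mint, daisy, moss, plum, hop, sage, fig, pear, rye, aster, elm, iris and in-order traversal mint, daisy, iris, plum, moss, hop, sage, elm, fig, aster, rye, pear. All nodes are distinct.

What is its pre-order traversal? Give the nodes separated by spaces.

The last element of post-order is the root; it splits in-order into left and right subtrees.
Root iris: left subtree has 2 nodes {mint, daisy}, right has 9 {plum, moss, hop, sage, elm, fig, aster, rye, pear}.
  Root daisy: left subtree has 1 node {mint}, right has 0 { }.
  Root elm: left subtree has 4 nodes {plum, moss, hop, sage}, right has 4 {fig, aster, rye, pear}.
    Root sage: left subtree has 3 nodes {plum, moss, hop}, right has 0 { }.
      Root hop: left subtree has 2 nodes {plum, moss}, right has 0 { }.
        Root plum: left subtree has 0 nodes { }, right has 1 {moss}.
    Root aster: left subtree has 1 node {fig}, right has 2 {rye, pear}.
      Root rye: left subtree has 0 nodes { }, right has 1 {pear}.

iris daisy mint elm sage hop plum moss aster fig rye pear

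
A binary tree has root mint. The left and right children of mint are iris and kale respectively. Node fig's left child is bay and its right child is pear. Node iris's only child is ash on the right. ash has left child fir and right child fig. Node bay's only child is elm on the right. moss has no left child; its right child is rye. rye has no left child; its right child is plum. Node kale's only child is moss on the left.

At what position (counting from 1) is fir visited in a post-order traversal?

1

Post-order visits the left subtree, then the right subtree, then the node.
At mint: go left to iris.
  At iris: no left child.
  At iris: go right to ash.
    At ash: go left to fir.
      fir is a leaf — visit fir.
    At ash: go right to fig.
      At fig: go left to bay.
        At bay: no left child.
        At bay: go right to elm.
          elm is a leaf — visit elm.
        Visit bay.
      At fig: go right to pear.
        pear is a leaf — visit pear.
      Visit fig.
    Visit ash.
  Visit iris.
At mint: go right to kale.
  At kale: go left to moss.
    At moss: no left child.
    At moss: go right to rye.
      At rye: no left child.
      At rye: go right to plum.
        plum is a leaf — visit plum.
      Visit rye.
    Visit moss.
  At kale: no right child.
  Visit kale.
Visit mint.
Full post-order sequence: fir, elm, bay, pear, fig, ash, iris, plum, rye, moss, kale, mint.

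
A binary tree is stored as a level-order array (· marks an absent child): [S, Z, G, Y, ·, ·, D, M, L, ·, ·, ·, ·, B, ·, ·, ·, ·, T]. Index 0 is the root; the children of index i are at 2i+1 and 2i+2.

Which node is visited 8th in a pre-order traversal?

Pre-order visits the node, then its left subtree, then its right subtree.
Visit S.
At S: go left to Z.
  Visit Z.
  At Z: go left to Y.
    Visit Y.
    At Y: go left to M.
      M is a leaf — visit M.
    At Y: go right to L.
      Visit L.
      At L: no left child.
      At L: go right to T.
        T is a leaf — visit T.
  At Z: no right child.
At S: go right to G.
  Visit G.
  At G: no left child.
  At G: go right to D.
    Visit D.
    At D: go left to B.
      B is a leaf — visit B.
    At D: no right child.
Full pre-order sequence: S, Z, Y, M, L, T, G, D, B.

D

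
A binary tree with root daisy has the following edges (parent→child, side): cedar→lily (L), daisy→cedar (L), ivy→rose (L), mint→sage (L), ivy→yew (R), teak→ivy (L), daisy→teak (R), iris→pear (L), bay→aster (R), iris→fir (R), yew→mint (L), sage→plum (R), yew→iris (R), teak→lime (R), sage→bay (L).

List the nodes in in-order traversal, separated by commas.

In-order visits the left subtree, then the node, then the right subtree.
At daisy: go left to cedar.
  At cedar: go left to lily.
    lily is a leaf — visit lily.
  Visit cedar.
  At cedar: no right child.
Visit daisy.
At daisy: go right to teak.
  At teak: go left to ivy.
    At ivy: go left to rose.
      rose is a leaf — visit rose.
    Visit ivy.
    At ivy: go right to yew.
      At yew: go left to mint.
        At mint: go left to sage.
          At sage: go left to bay.
            At bay: no left child.
            Visit bay.
            At bay: go right to aster.
              aster is a leaf — visit aster.
          Visit sage.
          At sage: go right to plum.
            plum is a leaf — visit plum.
        Visit mint.
        At mint: no right child.
      Visit yew.
      At yew: go right to iris.
        At iris: go left to pear.
          pear is a leaf — visit pear.
        Visit iris.
        At iris: go right to fir.
          fir is a leaf — visit fir.
  Visit teak.
  At teak: go right to lime.
    lime is a leaf — visit lime.

lily, cedar, daisy, rose, ivy, bay, aster, sage, plum, mint, yew, pear, iris, fir, teak, lime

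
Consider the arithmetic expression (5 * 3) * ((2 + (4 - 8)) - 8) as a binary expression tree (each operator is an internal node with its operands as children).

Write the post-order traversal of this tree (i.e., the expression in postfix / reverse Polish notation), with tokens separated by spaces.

5 3 * 2 4 8 - + 8 - *

Post-order on an expression tree gives postfix notation: for each operator, emit left operand, right operand, then the operator.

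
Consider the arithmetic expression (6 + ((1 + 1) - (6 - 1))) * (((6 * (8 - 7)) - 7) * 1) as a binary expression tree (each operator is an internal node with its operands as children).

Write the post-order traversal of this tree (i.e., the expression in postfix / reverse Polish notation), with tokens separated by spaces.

6 1 1 + 6 1 - - + 6 8 7 - * 7 - 1 * *

Post-order on an expression tree gives postfix notation: for each operator, emit left operand, right operand, then the operator.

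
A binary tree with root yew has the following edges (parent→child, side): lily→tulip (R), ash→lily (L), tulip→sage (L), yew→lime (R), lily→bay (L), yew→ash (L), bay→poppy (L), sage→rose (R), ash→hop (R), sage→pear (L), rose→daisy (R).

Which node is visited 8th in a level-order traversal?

poppy

Level-order visits nodes level by level from the root, left to right within each level.
Level 0: yew
Level 1: ash, lime
Level 2: lily, hop
Level 3: bay, tulip
Level 4: poppy, sage
Level 5: pear, rose
Level 6: daisy
Full level-order sequence: yew, ash, lime, lily, hop, bay, tulip, poppy, sage, pear, rose, daisy.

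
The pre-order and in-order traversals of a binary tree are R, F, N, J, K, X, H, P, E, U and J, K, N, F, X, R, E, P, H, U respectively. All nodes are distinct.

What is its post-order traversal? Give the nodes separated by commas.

The first element of pre-order is the root; it splits in-order into left and right subtrees.
Root R: left subtree has 5 nodes {J, K, N, F, X}, right has 4 {E, P, H, U}.
  Root F: left subtree has 3 nodes {J, K, N}, right has 1 {X}.
    Root N: left subtree has 2 nodes {J, K}, right has 0 { }.
      Root J: left subtree has 0 nodes { }, right has 1 {K}.
  Root H: left subtree has 2 nodes {E, P}, right has 1 {U}.
    Root P: left subtree has 1 node {E}, right has 0 { }.

K, J, N, X, F, E, P, U, H, R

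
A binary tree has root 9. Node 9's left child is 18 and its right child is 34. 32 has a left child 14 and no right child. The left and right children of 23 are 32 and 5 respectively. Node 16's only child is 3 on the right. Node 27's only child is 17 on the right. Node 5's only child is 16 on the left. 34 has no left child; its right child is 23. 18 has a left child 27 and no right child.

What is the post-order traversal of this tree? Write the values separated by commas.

Post-order visits the left subtree, then the right subtree, then the node.
At 9: go left to 18.
  At 18: go left to 27.
    At 27: no left child.
    At 27: go right to 17.
      17 is a leaf — visit 17.
    Visit 27.
  At 18: no right child.
  Visit 18.
At 9: go right to 34.
  At 34: no left child.
  At 34: go right to 23.
    At 23: go left to 32.
      At 32: go left to 14.
        14 is a leaf — visit 14.
      At 32: no right child.
      Visit 32.
    At 23: go right to 5.
      At 5: go left to 16.
        At 16: no left child.
        At 16: go right to 3.
          3 is a leaf — visit 3.
        Visit 16.
      At 5: no right child.
      Visit 5.
    Visit 23.
  Visit 34.
Visit 9.

17, 27, 18, 14, 32, 3, 16, 5, 23, 34, 9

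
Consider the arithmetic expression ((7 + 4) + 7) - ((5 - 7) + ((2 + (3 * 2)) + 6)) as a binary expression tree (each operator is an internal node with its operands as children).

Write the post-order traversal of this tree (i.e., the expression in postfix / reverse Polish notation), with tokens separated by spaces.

7 4 + 7 + 5 7 - 2 3 2 * + 6 + + -

Post-order on an expression tree gives postfix notation: for each operator, emit left operand, right operand, then the operator.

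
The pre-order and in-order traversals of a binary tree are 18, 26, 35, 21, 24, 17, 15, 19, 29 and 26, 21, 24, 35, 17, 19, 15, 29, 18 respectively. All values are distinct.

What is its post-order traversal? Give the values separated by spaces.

24 21 19 29 15 17 35 26 18

The first element of pre-order is the root; it splits in-order into left and right subtrees.
Root 18: left subtree has 8 nodes {26, 21, 24, 35, 17, 19, 15, 29}, right has 0 { }.
  Root 26: left subtree has 0 nodes { }, right has 7 {21, 24, 35, 17, 19, 15, 29}.
    Root 35: left subtree has 2 nodes {21, 24}, right has 4 {17, 19, 15, 29}.
      Root 21: left subtree has 0 nodes { }, right has 1 {24}.
      Root 17: left subtree has 0 nodes { }, right has 3 {19, 15, 29}.
        Root 15: left subtree has 1 node {19}, right has 1 {29}.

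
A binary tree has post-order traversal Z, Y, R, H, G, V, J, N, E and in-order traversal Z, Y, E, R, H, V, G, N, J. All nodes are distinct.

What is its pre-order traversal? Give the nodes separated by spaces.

E Y Z N V H R G J

The last element of post-order is the root; it splits in-order into left and right subtrees.
Root E: left subtree has 2 nodes {Z, Y}, right has 6 {R, H, V, G, N, J}.
  Root Y: left subtree has 1 node {Z}, right has 0 { }.
  Root N: left subtree has 4 nodes {R, H, V, G}, right has 1 {J}.
    Root V: left subtree has 2 nodes {R, H}, right has 1 {G}.
      Root H: left subtree has 1 node {R}, right has 0 { }.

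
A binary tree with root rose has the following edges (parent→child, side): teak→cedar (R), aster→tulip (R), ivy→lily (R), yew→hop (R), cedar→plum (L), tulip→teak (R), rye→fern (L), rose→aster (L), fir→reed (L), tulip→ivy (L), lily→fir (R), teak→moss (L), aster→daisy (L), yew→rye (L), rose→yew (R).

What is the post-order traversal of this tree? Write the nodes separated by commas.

Post-order visits the left subtree, then the right subtree, then the node.
At rose: go left to aster.
  At aster: go left to daisy.
    daisy is a leaf — visit daisy.
  At aster: go right to tulip.
    At tulip: go left to ivy.
      At ivy: no left child.
      At ivy: go right to lily.
        At lily: no left child.
        At lily: go right to fir.
          At fir: go left to reed.
            reed is a leaf — visit reed.
          At fir: no right child.
          Visit fir.
        Visit lily.
      Visit ivy.
    At tulip: go right to teak.
      At teak: go left to moss.
        moss is a leaf — visit moss.
      At teak: go right to cedar.
        At cedar: go left to plum.
          plum is a leaf — visit plum.
        At cedar: no right child.
        Visit cedar.
      Visit teak.
    Visit tulip.
  Visit aster.
At rose: go right to yew.
  At yew: go left to rye.
    At rye: go left to fern.
      fern is a leaf — visit fern.
    At rye: no right child.
    Visit rye.
  At yew: go right to hop.
    hop is a leaf — visit hop.
  Visit yew.
Visit rose.

daisy, reed, fir, lily, ivy, moss, plum, cedar, teak, tulip, aster, fern, rye, hop, yew, rose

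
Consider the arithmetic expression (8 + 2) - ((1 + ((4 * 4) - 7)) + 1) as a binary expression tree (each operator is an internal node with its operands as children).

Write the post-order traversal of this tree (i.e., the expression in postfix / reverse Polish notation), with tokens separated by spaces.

Post-order on an expression tree gives postfix notation: for each operator, emit left operand, right operand, then the operator.

8 2 + 1 4 4 * 7 - + 1 + -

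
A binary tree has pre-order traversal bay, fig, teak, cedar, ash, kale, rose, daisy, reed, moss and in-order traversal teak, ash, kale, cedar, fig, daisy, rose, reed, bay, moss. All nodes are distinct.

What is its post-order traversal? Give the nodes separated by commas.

The first element of pre-order is the root; it splits in-order into left and right subtrees.
Root bay: left subtree has 8 nodes {teak, ash, kale, cedar, fig, daisy, rose, reed}, right has 1 {moss}.
  Root fig: left subtree has 4 nodes {teak, ash, kale, cedar}, right has 3 {daisy, rose, reed}.
    Root teak: left subtree has 0 nodes { }, right has 3 {ash, kale, cedar}.
      Root cedar: left subtree has 2 nodes {ash, kale}, right has 0 { }.
        Root ash: left subtree has 0 nodes { }, right has 1 {kale}.
    Root rose: left subtree has 1 node {daisy}, right has 1 {reed}.

kale, ash, cedar, teak, daisy, reed, rose, fig, moss, bay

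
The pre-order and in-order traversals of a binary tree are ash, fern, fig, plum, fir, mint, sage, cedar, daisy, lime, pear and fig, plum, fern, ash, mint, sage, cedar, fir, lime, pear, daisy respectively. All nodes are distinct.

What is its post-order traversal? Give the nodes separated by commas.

plum, fig, fern, cedar, sage, mint, pear, lime, daisy, fir, ash

The first element of pre-order is the root; it splits in-order into left and right subtrees.
Root ash: left subtree has 3 nodes {fig, plum, fern}, right has 7 {mint, sage, cedar, fir, lime, pear, daisy}.
  Root fern: left subtree has 2 nodes {fig, plum}, right has 0 { }.
    Root fig: left subtree has 0 nodes { }, right has 1 {plum}.
  Root fir: left subtree has 3 nodes {mint, sage, cedar}, right has 3 {lime, pear, daisy}.
    Root mint: left subtree has 0 nodes { }, right has 2 {sage, cedar}.
      Root sage: left subtree has 0 nodes { }, right has 1 {cedar}.
    Root daisy: left subtree has 2 nodes {lime, pear}, right has 0 { }.
      Root lime: left subtree has 0 nodes { }, right has 1 {pear}.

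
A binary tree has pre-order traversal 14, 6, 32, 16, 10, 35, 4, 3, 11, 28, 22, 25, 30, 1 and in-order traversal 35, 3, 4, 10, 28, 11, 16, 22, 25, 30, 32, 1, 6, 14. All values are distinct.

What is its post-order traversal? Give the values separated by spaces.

The first element of pre-order is the root; it splits in-order into left and right subtrees.
Root 14: left subtree has 13 nodes {35, 3, 4, 10, 28, 11, 16, 22, 25, 30, 32, 1, 6}, right has 0 { }.
  Root 6: left subtree has 12 nodes {35, 3, 4, 10, 28, 11, 16, 22, 25, 30, 32, 1}, right has 0 { }.
    Root 32: left subtree has 10 nodes {35, 3, 4, 10, 28, 11, 16, 22, 25, 30}, right has 1 {1}.
      Root 16: left subtree has 6 nodes {35, 3, 4, 10, 28, 11}, right has 3 {22, 25, 30}.
        Root 10: left subtree has 3 nodes {35, 3, 4}, right has 2 {28, 11}.
          Root 35: left subtree has 0 nodes { }, right has 2 {3, 4}.
            Root 4: left subtree has 1 node {3}, right has 0 { }.
          Root 11: left subtree has 1 node {28}, right has 0 { }.
        Root 22: left subtree has 0 nodes { }, right has 2 {25, 30}.
          Root 25: left subtree has 0 nodes { }, right has 1 {30}.

3 4 35 28 11 10 30 25 22 16 1 32 6 14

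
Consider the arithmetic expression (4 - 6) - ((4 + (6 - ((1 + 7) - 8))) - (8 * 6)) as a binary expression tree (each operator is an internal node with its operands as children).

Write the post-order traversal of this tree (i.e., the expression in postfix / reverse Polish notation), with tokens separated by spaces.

4 6 - 4 6 1 7 + 8 - - + 8 6 * - -

Post-order on an expression tree gives postfix notation: for each operator, emit left operand, right operand, then the operator.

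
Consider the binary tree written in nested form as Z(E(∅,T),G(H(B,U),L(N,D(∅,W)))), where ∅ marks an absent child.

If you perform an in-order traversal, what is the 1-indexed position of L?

In-order visits the left subtree, then the node, then the right subtree.
At Z: go left to E.
  At E: no left child.
  Visit E.
  At E: go right to T.
    T is a leaf — visit T.
Visit Z.
At Z: go right to G.
  At G: go left to H.
    At H: go left to B.
      B is a leaf — visit B.
    Visit H.
    At H: go right to U.
      U is a leaf — visit U.
  Visit G.
  At G: go right to L.
    At L: go left to N.
      N is a leaf — visit N.
    Visit L.
    At L: go right to D.
      At D: no left child.
      Visit D.
      At D: go right to W.
        W is a leaf — visit W.
Full in-order sequence: E, T, Z, B, H, U, G, N, L, D, W.

9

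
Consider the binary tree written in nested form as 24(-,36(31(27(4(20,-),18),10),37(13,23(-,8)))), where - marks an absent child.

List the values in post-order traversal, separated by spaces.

Post-order visits the left subtree, then the right subtree, then the node.
At 24: no left child.
At 24: go right to 36.
  At 36: go left to 31.
    At 31: go left to 27.
      At 27: go left to 4.
        At 4: go left to 20.
          20 is a leaf — visit 20.
        At 4: no right child.
        Visit 4.
      At 27: go right to 18.
        18 is a leaf — visit 18.
      Visit 27.
    At 31: go right to 10.
      10 is a leaf — visit 10.
    Visit 31.
  At 36: go right to 37.
    At 37: go left to 13.
      13 is a leaf — visit 13.
    At 37: go right to 23.
      At 23: no left child.
      At 23: go right to 8.
        8 is a leaf — visit 8.
      Visit 23.
    Visit 37.
  Visit 36.
Visit 24.

20 4 18 27 10 31 13 8 23 37 36 24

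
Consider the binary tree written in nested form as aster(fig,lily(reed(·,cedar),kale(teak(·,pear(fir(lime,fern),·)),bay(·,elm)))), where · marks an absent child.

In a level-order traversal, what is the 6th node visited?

cedar

Level-order visits nodes level by level from the root, left to right within each level.
Level 0: aster
Level 1: fig, lily
Level 2: reed, kale
Level 3: cedar, teak, bay
Level 4: pear, elm
Level 5: fir
Level 6: lime, fern
Full level-order sequence: aster, fig, lily, reed, kale, cedar, teak, bay, pear, elm, fir, lime, fern.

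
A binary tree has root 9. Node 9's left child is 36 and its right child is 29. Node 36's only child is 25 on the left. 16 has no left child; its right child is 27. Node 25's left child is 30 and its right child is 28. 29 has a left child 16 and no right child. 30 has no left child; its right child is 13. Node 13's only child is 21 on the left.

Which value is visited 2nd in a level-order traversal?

Level-order visits nodes level by level from the root, left to right within each level.
Level 0: 9
Level 1: 36, 29
Level 2: 25, 16
Level 3: 30, 28, 27
Level 4: 13
Level 5: 21
Full level-order sequence: 9, 36, 29, 25, 16, 30, 28, 27, 13, 21.

36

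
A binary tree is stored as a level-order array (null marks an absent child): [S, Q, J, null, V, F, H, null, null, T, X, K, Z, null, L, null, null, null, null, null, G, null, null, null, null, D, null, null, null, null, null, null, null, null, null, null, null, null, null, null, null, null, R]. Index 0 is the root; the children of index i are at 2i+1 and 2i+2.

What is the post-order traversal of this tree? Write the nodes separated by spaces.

Post-order visits the left subtree, then the right subtree, then the node.
At S: go left to Q.
  At Q: no left child.
  At Q: go right to V.
    At V: go left to T.
      At T: no left child.
      At T: go right to G.
        At G: no left child.
        At G: go right to R.
          R is a leaf — visit R.
        Visit G.
      Visit T.
    At V: go right to X.
      X is a leaf — visit X.
    Visit V.
  Visit Q.
At S: go right to J.
  At J: go left to F.
    At F: go left to K.
      K is a leaf — visit K.
    At F: go right to Z.
      At Z: go left to D.
        D is a leaf — visit D.
      At Z: no right child.
      Visit Z.
    Visit F.
  At J: go right to H.
    At H: no left child.
    At H: go right to L.
      L is a leaf — visit L.
    Visit H.
  Visit J.
Visit S.

R G T X V Q K D Z F L H J S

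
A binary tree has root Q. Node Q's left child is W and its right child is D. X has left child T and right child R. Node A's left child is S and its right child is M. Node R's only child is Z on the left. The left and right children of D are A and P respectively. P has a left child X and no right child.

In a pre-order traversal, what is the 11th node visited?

Pre-order visits the node, then its left subtree, then its right subtree.
Visit Q.
At Q: go left to W.
  W is a leaf — visit W.
At Q: go right to D.
  Visit D.
  At D: go left to A.
    Visit A.
    At A: go left to S.
      S is a leaf — visit S.
    At A: go right to M.
      M is a leaf — visit M.
  At D: go right to P.
    Visit P.
    At P: go left to X.
      Visit X.
      At X: go left to T.
        T is a leaf — visit T.
      At X: go right to R.
        Visit R.
        At R: go left to Z.
          Z is a leaf — visit Z.
        At R: no right child.
    At P: no right child.
Full pre-order sequence: Q, W, D, A, S, M, P, X, T, R, Z.

Z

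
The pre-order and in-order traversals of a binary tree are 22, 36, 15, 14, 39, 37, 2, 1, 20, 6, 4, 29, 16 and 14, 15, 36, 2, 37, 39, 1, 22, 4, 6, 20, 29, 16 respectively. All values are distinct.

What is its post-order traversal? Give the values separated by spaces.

The first element of pre-order is the root; it splits in-order into left and right subtrees.
Root 22: left subtree has 7 nodes {14, 15, 36, 2, 37, 39, 1}, right has 5 {4, 6, 20, 29, 16}.
  Root 36: left subtree has 2 nodes {14, 15}, right has 4 {2, 37, 39, 1}.
    Root 15: left subtree has 1 node {14}, right has 0 { }.
    Root 39: left subtree has 2 nodes {2, 37}, right has 1 {1}.
      Root 37: left subtree has 1 node {2}, right has 0 { }.
  Root 20: left subtree has 2 nodes {4, 6}, right has 2 {29, 16}.
    Root 6: left subtree has 1 node {4}, right has 0 { }.
    Root 29: left subtree has 0 nodes { }, right has 1 {16}.

14 15 2 37 1 39 36 4 6 16 29 20 22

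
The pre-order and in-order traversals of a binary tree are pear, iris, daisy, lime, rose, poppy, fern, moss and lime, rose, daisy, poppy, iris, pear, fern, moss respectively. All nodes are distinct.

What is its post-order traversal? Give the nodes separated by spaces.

The first element of pre-order is the root; it splits in-order into left and right subtrees.
Root pear: left subtree has 5 nodes {lime, rose, daisy, poppy, iris}, right has 2 {fern, moss}.
  Root iris: left subtree has 4 nodes {lime, rose, daisy, poppy}, right has 0 { }.
    Root daisy: left subtree has 2 nodes {lime, rose}, right has 1 {poppy}.
      Root lime: left subtree has 0 nodes { }, right has 1 {rose}.
  Root fern: left subtree has 0 nodes { }, right has 1 {moss}.

rose lime poppy daisy iris moss fern pear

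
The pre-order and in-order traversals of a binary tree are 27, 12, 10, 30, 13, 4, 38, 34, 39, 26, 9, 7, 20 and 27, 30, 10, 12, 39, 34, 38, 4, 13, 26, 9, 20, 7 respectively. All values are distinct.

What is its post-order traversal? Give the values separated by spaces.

The first element of pre-order is the root; it splits in-order into left and right subtrees.
Root 27: left subtree has 0 nodes { }, right has 12 {30, 10, 12, 39, 34, 38, 4, 13, 26, 9, 20, 7}.
  Root 12: left subtree has 2 nodes {30, 10}, right has 9 {39, 34, 38, 4, 13, 26, 9, 20, 7}.
    Root 10: left subtree has 1 node {30}, right has 0 { }.
    Root 13: left subtree has 4 nodes {39, 34, 38, 4}, right has 4 {26, 9, 20, 7}.
      Root 4: left subtree has 3 nodes {39, 34, 38}, right has 0 { }.
        Root 38: left subtree has 2 nodes {39, 34}, right has 0 { }.
          Root 34: left subtree has 1 node {39}, right has 0 { }.
      Root 26: left subtree has 0 nodes { }, right has 3 {9, 20, 7}.
        Root 9: left subtree has 0 nodes { }, right has 2 {20, 7}.
          Root 7: left subtree has 1 node {20}, right has 0 { }.

30 10 39 34 38 4 20 7 9 26 13 12 27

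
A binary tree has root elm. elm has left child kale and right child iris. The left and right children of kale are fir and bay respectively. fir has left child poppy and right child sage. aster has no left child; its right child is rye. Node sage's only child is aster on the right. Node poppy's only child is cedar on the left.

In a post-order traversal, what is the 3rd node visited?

Post-order visits the left subtree, then the right subtree, then the node.
At elm: go left to kale.
  At kale: go left to fir.
    At fir: go left to poppy.
      At poppy: go left to cedar.
        cedar is a leaf — visit cedar.
      At poppy: no right child.
      Visit poppy.
    At fir: go right to sage.
      At sage: no left child.
      At sage: go right to aster.
        At aster: no left child.
        At aster: go right to rye.
          rye is a leaf — visit rye.
        Visit aster.
      Visit sage.
    Visit fir.
  At kale: go right to bay.
    bay is a leaf — visit bay.
  Visit kale.
At elm: go right to iris.
  iris is a leaf — visit iris.
Visit elm.
Full post-order sequence: cedar, poppy, rye, aster, sage, fir, bay, kale, iris, elm.

rye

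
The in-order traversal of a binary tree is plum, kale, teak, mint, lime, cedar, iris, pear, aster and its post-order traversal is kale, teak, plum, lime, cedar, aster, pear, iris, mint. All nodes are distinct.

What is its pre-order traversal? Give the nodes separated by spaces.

The last element of post-order is the root; it splits in-order into left and right subtrees.
Root mint: left subtree has 3 nodes {plum, kale, teak}, right has 5 {lime, cedar, iris, pear, aster}.
  Root plum: left subtree has 0 nodes { }, right has 2 {kale, teak}.
    Root teak: left subtree has 1 node {kale}, right has 0 { }.
  Root iris: left subtree has 2 nodes {lime, cedar}, right has 2 {pear, aster}.
    Root cedar: left subtree has 1 node {lime}, right has 0 { }.
    Root pear: left subtree has 0 nodes { }, right has 1 {aster}.

mint plum teak kale iris cedar lime pear aster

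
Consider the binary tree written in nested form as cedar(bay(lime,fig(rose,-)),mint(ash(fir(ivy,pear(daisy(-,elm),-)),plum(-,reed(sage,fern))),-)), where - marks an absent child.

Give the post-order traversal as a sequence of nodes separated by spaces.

Post-order visits the left subtree, then the right subtree, then the node.
At cedar: go left to bay.
  At bay: go left to lime.
    lime is a leaf — visit lime.
  At bay: go right to fig.
    At fig: go left to rose.
      rose is a leaf — visit rose.
    At fig: no right child.
    Visit fig.
  Visit bay.
At cedar: go right to mint.
  At mint: go left to ash.
    At ash: go left to fir.
      At fir: go left to ivy.
        ivy is a leaf — visit ivy.
      At fir: go right to pear.
        At pear: go left to daisy.
          At daisy: no left child.
          At daisy: go right to elm.
            elm is a leaf — visit elm.
          Visit daisy.
        At pear: no right child.
        Visit pear.
      Visit fir.
    At ash: go right to plum.
      At plum: no left child.
      At plum: go right to reed.
        At reed: go left to sage.
          sage is a leaf — visit sage.
        At reed: go right to fern.
          fern is a leaf — visit fern.
        Visit reed.
      Visit plum.
    Visit ash.
  At mint: no right child.
  Visit mint.
Visit cedar.

lime rose fig bay ivy elm daisy pear fir sage fern reed plum ash mint cedar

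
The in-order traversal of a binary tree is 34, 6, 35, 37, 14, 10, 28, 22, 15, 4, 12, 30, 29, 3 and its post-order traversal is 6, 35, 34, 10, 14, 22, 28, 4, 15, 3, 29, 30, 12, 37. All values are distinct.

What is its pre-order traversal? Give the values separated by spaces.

The last element of post-order is the root; it splits in-order into left and right subtrees.
Root 37: left subtree has 3 nodes {34, 6, 35}, right has 10 {14, 10, 28, 22, 15, 4, 12, 30, 29, 3}.
  Root 34: left subtree has 0 nodes { }, right has 2 {6, 35}.
    Root 35: left subtree has 1 node {6}, right has 0 { }.
  Root 12: left subtree has 6 nodes {14, 10, 28, 22, 15, 4}, right has 3 {30, 29, 3}.
    Root 15: left subtree has 4 nodes {14, 10, 28, 22}, right has 1 {4}.
      Root 28: left subtree has 2 nodes {14, 10}, right has 1 {22}.
        Root 14: left subtree has 0 nodes { }, right has 1 {10}.
    Root 30: left subtree has 0 nodes { }, right has 2 {29, 3}.
      Root 29: left subtree has 0 nodes { }, right has 1 {3}.

37 34 35 6 12 15 28 14 10 22 4 30 29 3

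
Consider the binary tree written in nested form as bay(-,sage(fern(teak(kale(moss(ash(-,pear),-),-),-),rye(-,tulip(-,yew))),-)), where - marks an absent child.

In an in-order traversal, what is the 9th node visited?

In-order visits the left subtree, then the node, then the right subtree.
At bay: no left child.
Visit bay.
At bay: go right to sage.
  At sage: go left to fern.
    At fern: go left to teak.
      At teak: go left to kale.
        At kale: go left to moss.
          At moss: go left to ash.
            At ash: no left child.
            Visit ash.
            At ash: go right to pear.
              pear is a leaf — visit pear.
          Visit moss.
          At moss: no right child.
        Visit kale.
        At kale: no right child.
      Visit teak.
      At teak: no right child.
    Visit fern.
    At fern: go right to rye.
      At rye: no left child.
      Visit rye.
      At rye: go right to tulip.
        At tulip: no left child.
        Visit tulip.
        At tulip: go right to yew.
          yew is a leaf — visit yew.
  Visit sage.
  At sage: no right child.
Full in-order sequence: bay, ash, pear, moss, kale, teak, fern, rye, tulip, yew, sage.

tulip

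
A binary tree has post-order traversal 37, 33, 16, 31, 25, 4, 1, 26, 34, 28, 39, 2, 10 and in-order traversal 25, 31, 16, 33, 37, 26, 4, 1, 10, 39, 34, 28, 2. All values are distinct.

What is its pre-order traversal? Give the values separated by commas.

The last element of post-order is the root; it splits in-order into left and right subtrees.
Root 10: left subtree has 8 nodes {25, 31, 16, 33, 37, 26, 4, 1}, right has 4 {39, 34, 28, 2}.
  Root 26: left subtree has 5 nodes {25, 31, 16, 33, 37}, right has 2 {4, 1}.
    Root 25: left subtree has 0 nodes { }, right has 4 {31, 16, 33, 37}.
      Root 31: left subtree has 0 nodes { }, right has 3 {16, 33, 37}.
        Root 16: left subtree has 0 nodes { }, right has 2 {33, 37}.
          Root 33: left subtree has 0 nodes { }, right has 1 {37}.
    Root 1: left subtree has 1 node {4}, right has 0 { }.
  Root 2: left subtree has 3 nodes {39, 34, 28}, right has 0 { }.
    Root 39: left subtree has 0 nodes { }, right has 2 {34, 28}.
      Root 28: left subtree has 1 node {34}, right has 0 { }.

10, 26, 25, 31, 16, 33, 37, 1, 4, 2, 39, 28, 34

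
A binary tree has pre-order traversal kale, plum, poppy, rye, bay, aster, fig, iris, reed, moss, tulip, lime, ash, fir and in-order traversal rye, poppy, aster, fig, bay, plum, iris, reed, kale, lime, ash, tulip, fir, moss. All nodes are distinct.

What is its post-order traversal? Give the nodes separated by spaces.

rye fig aster bay poppy reed iris plum ash lime fir tulip moss kale

The first element of pre-order is the root; it splits in-order into left and right subtrees.
Root kale: left subtree has 8 nodes {rye, poppy, aster, fig, bay, plum, iris, reed}, right has 5 {lime, ash, tulip, fir, moss}.
  Root plum: left subtree has 5 nodes {rye, poppy, aster, fig, bay}, right has 2 {iris, reed}.
    Root poppy: left subtree has 1 node {rye}, right has 3 {aster, fig, bay}.
      Root bay: left subtree has 2 nodes {aster, fig}, right has 0 { }.
        Root aster: left subtree has 0 nodes { }, right has 1 {fig}.
    Root iris: left subtree has 0 nodes { }, right has 1 {reed}.
  Root moss: left subtree has 4 nodes {lime, ash, tulip, fir}, right has 0 { }.
    Root tulip: left subtree has 2 nodes {lime, ash}, right has 1 {fir}.
      Root lime: left subtree has 0 nodes { }, right has 1 {ash}.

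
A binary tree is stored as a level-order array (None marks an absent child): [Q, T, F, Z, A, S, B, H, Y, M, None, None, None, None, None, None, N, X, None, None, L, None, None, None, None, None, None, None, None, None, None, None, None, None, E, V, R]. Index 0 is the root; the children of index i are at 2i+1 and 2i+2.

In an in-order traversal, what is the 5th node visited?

In-order visits the left subtree, then the node, then the right subtree.
At Q: go left to T.
  At T: go left to Z.
    At Z: go left to H.
      At H: no left child.
      Visit H.
      At H: go right to N.
        At N: no left child.
        Visit N.
        At N: go right to E.
          E is a leaf — visit E.
    Visit Z.
    At Z: go right to Y.
      At Y: go left to X.
        At X: go left to V.
          V is a leaf — visit V.
        Visit X.
        At X: go right to R.
          R is a leaf — visit R.
      Visit Y.
      At Y: no right child.
  Visit T.
  At T: go right to A.
    At A: go left to M.
      At M: no left child.
      Visit M.
      At M: go right to L.
        L is a leaf — visit L.
    Visit A.
    At A: no right child.
Visit Q.
At Q: go right to F.
  At F: go left to S.
    S is a leaf — visit S.
  Visit F.
  At F: go right to B.
    B is a leaf — visit B.
Full in-order sequence: H, N, E, Z, V, X, R, Y, T, M, L, A, Q, S, F, B.

V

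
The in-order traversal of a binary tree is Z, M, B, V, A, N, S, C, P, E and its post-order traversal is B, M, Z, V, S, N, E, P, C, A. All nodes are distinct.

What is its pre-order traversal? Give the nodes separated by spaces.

A V Z M B C N S P E

The last element of post-order is the root; it splits in-order into left and right subtrees.
Root A: left subtree has 4 nodes {Z, M, B, V}, right has 5 {N, S, C, P, E}.
  Root V: left subtree has 3 nodes {Z, M, B}, right has 0 { }.
    Root Z: left subtree has 0 nodes { }, right has 2 {M, B}.
      Root M: left subtree has 0 nodes { }, right has 1 {B}.
  Root C: left subtree has 2 nodes {N, S}, right has 2 {P, E}.
    Root N: left subtree has 0 nodes { }, right has 1 {S}.
    Root P: left subtree has 0 nodes { }, right has 1 {E}.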